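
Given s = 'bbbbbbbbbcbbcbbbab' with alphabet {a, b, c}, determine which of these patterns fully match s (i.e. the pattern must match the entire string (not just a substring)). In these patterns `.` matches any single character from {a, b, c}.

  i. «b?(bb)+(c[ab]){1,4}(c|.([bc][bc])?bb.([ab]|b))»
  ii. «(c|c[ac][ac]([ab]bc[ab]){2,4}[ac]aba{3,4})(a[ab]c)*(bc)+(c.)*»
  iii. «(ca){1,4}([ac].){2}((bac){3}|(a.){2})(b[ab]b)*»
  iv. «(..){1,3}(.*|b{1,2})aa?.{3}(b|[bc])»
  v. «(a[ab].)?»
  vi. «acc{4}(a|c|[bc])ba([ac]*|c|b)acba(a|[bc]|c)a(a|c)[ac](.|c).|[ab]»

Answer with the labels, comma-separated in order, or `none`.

i → match
ii → no match — must start with 'c'
iii → no match — must start with 'ca'
iv → no match
v → no match
vi → no match

i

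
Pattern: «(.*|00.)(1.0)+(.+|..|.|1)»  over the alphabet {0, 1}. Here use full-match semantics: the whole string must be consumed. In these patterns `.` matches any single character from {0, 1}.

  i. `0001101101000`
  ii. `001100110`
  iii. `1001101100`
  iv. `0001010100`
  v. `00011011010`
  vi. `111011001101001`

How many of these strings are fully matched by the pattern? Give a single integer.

i → match
ii → match
iii → match
iv → no match
v → match
vi → match
Total matched: 5

5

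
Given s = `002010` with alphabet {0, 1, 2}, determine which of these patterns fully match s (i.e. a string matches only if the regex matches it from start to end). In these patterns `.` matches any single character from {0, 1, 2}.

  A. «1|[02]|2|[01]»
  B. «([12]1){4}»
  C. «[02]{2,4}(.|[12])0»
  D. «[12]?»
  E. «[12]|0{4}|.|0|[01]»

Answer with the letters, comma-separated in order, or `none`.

A → no match
B → no match — must end with `1`
C → match
D → no match
E → no match

C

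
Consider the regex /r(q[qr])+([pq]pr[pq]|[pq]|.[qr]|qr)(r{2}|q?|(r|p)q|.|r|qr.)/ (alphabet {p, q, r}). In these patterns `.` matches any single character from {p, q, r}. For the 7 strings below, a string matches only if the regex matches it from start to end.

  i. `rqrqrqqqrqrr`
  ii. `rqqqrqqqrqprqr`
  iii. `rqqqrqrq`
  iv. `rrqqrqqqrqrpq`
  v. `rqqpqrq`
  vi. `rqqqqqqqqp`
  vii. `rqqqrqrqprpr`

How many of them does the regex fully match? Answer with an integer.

6

i → match
ii → match
iii → match
iv → no match — must start with `rq`
v → match
vi → match
vii → match
Total matched: 6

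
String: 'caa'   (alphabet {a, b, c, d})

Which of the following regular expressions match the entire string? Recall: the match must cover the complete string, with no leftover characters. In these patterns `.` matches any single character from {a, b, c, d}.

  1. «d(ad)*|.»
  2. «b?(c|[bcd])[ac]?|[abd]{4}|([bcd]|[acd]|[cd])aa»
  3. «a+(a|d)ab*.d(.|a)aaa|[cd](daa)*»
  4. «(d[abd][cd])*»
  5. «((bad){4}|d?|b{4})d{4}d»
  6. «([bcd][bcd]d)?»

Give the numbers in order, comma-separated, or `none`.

1 → no match
2 → match
3 → no match
4 → no match
5 → no match — must end with 'dd'
6 → no match

2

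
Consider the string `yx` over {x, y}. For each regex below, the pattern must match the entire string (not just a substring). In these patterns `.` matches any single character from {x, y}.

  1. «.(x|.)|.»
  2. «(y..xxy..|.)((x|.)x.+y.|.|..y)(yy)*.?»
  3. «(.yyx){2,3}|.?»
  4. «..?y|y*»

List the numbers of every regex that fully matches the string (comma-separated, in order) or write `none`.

1, 2

1 → match
2 → match
3 → no match
4 → no match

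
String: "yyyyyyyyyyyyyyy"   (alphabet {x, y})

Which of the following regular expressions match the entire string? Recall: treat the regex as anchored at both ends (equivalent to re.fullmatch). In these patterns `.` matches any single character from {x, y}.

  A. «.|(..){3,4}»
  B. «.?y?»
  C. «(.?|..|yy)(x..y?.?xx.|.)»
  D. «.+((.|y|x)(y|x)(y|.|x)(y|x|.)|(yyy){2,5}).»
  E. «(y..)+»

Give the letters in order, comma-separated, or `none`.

D, E

A → no match
B → no match
C → no match
D → match
E → match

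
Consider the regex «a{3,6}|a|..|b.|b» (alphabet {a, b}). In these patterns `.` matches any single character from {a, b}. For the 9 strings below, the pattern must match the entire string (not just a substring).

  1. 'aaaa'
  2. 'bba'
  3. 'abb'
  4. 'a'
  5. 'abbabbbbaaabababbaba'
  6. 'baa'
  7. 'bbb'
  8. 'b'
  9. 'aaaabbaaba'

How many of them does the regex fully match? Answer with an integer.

3

1 → match
2 → no match
3 → no match
4 → match
5 → no match
6 → no match
7 → no match
8 → match
9 → no match
Total matched: 3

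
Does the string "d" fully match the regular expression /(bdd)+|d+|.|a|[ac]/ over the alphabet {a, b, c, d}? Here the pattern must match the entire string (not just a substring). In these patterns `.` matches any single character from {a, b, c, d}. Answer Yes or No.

Yes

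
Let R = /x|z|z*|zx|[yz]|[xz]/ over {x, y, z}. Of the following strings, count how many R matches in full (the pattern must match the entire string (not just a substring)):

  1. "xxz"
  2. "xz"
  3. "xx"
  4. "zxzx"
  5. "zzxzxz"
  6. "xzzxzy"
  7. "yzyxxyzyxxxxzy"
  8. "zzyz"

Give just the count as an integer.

1 → no match
2 → no match
3 → no match
4 → no match
5 → no match
6 → no match
7 → no match
8 → no match
Total matched: 0

0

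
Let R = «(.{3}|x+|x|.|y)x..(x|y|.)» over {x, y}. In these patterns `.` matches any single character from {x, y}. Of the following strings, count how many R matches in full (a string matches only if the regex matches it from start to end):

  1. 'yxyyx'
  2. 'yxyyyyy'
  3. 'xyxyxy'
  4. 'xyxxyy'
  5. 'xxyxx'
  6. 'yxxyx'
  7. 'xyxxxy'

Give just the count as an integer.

3

1 → match
2 → no match
3 → no match
4 → no match
5 → match
6 → match
7 → no match
Total matched: 3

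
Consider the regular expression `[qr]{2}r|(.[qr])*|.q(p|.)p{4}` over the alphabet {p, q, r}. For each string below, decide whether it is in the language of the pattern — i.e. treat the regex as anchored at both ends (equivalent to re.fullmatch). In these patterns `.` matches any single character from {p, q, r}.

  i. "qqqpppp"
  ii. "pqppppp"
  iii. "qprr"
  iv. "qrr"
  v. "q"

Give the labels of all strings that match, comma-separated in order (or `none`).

i. "qqqpppp" → match
ii. "pqppppp" → match
iii. "qprr" → no match
iv. "qrr" → match
v. "q" → no match

i, ii, iv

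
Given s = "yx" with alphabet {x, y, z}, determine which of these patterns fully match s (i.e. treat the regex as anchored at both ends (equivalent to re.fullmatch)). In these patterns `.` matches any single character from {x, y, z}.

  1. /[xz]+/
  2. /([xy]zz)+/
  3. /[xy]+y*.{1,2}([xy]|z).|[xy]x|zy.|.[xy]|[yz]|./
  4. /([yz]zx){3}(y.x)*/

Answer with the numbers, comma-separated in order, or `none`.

3

1 → no match
2 → no match — must end with "zz"
3 → match
4 → no match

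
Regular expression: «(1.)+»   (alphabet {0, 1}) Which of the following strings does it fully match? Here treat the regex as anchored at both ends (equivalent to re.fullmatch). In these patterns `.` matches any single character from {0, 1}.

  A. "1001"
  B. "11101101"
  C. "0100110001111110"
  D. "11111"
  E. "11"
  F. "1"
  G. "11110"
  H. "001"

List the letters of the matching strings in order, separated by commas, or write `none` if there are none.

A → no match
B → no match
C → no match — must start with "1"
D → no match
E → match
F → no match
G → no match
H → no match — must start with "1"

E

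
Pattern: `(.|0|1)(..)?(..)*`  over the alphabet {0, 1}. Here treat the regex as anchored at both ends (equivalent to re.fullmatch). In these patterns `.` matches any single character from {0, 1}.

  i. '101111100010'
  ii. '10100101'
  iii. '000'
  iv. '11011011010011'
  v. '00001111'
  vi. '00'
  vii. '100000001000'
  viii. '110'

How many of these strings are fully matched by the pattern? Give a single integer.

i. '101111100010' → no match
ii. '10100101' → no match
iii. '000' → match
iv → no match
v. '00001111' → no match
vi. '00' → no match
vii. '100000001000' → no match
viii. '110' → match
Total matched: 2

2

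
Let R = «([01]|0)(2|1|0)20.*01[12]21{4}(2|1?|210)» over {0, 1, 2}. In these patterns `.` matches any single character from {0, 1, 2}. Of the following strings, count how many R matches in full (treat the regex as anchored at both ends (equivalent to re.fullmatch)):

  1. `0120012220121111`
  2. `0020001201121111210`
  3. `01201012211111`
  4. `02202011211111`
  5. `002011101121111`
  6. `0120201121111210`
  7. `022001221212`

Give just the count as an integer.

5

1 → no match
2 → match
3 → match
4 → match
5 → match
6 → match
7 → no match
Total matched: 5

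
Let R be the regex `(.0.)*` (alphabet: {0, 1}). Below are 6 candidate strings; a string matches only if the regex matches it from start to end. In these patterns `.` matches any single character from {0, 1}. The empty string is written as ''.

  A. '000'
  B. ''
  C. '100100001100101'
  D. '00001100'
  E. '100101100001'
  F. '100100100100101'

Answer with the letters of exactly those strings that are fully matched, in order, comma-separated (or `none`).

A, B, C, E, F

A. '000' → match
B. '' → match
C → match
D. '00001100' → no match
E. '100101100001' → match
F → match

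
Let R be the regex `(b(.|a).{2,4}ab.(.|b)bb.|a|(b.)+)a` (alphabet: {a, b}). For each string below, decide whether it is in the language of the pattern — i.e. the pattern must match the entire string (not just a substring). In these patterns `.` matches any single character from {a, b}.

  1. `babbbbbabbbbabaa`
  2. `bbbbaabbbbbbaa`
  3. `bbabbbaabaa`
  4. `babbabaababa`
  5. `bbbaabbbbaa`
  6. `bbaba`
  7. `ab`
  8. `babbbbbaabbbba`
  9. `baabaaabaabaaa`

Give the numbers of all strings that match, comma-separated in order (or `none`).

1 → no match
2 → no match
3 → no match
4 → no match
5 → no match
6 → no match
7 → no match — must end with `a`
8 → no match
9 → no match

none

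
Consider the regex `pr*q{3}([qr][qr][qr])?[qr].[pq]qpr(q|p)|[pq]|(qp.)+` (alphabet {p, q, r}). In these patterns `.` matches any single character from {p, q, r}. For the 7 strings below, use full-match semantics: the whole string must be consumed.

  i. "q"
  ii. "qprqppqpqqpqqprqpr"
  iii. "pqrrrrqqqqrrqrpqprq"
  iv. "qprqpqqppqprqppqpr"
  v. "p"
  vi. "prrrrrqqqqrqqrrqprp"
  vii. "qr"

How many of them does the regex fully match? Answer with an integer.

i. "q" → match
ii → match
iii → no match
iv → match
v. "p" → match
vi → no match
vii. "qr" → no match
Total matched: 4

4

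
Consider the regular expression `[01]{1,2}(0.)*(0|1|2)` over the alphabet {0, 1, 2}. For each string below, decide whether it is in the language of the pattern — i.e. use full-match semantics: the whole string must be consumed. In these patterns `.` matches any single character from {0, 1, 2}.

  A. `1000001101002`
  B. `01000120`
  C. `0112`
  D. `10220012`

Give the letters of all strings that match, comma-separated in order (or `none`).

none

A → no match
B → no match
C → no match
D → no match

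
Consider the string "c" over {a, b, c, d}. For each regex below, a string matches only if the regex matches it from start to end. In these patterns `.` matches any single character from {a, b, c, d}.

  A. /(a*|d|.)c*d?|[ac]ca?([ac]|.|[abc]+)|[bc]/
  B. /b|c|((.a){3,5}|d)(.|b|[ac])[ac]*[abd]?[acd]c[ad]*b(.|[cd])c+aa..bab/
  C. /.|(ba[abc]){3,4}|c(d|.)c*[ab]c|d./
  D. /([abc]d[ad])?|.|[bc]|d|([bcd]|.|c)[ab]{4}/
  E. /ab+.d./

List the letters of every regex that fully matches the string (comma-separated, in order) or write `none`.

A, B, C, D

A → match
B → match
C → match
D → match
E → no match — must start with "ab"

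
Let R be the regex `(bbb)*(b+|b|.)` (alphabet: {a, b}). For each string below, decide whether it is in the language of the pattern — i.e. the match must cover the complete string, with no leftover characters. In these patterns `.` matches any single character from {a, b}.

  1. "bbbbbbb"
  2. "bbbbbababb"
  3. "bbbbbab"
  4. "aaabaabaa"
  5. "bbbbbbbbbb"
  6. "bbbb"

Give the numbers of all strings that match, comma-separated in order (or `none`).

1, 5, 6

1. "bbbbbbb" → match
2. "bbbbbababb" → no match
3. "bbbbbab" → no match
4. "aaabaabaa" → no match
5. "bbbbbbbbbb" → match
6. "bbbb" → match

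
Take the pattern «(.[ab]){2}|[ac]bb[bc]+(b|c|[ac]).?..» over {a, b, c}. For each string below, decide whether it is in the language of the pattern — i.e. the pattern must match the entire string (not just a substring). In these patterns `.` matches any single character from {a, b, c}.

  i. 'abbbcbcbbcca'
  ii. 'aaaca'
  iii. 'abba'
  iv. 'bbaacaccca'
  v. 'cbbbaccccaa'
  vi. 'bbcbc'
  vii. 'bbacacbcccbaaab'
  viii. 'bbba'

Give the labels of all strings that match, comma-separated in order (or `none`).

i → match
ii → no match
iii → match
iv → no match
v → no match
vi → no match
vii → no match
viii → match

i, iii, viii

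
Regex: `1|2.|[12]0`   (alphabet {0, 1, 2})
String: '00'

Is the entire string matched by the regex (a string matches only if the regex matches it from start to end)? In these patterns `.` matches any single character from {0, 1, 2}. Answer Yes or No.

No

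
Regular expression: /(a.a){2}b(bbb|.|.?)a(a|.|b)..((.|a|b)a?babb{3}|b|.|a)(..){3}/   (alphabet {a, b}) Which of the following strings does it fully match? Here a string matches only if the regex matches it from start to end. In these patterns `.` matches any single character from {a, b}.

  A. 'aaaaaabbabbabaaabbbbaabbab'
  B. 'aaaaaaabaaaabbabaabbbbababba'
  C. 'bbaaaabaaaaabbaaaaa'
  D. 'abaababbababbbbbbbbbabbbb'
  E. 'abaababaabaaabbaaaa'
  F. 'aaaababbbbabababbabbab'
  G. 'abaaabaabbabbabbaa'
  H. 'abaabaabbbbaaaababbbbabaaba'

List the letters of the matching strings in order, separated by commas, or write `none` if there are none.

A → no match
B → no match
C → no match — must start with 'a'
D → no match
E → match
F → no match
G → no match
H → no match

E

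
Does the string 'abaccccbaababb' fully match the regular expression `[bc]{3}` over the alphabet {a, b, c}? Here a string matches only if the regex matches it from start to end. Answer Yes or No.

No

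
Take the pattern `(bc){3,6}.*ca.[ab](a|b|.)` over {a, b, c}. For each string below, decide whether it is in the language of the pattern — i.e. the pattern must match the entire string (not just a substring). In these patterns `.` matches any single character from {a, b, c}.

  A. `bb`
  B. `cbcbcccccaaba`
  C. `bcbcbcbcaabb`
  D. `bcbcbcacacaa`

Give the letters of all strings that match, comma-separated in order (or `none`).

A. `bb` → no match — must start with `bc`
B → no match — must start with `bc`
C. `bcbcbcbcaabb` → match
D. `bcbcbcacacaa` → match

C, D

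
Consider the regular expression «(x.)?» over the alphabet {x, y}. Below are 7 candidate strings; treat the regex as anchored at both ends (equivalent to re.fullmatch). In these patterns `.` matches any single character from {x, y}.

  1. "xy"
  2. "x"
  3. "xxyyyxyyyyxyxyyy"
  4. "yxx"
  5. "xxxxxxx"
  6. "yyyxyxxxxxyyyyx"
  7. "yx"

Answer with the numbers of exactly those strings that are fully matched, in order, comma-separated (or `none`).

1 → match
2 → no match
3 → no match
4 → no match
5 → no match
6 → no match
7 → no match

1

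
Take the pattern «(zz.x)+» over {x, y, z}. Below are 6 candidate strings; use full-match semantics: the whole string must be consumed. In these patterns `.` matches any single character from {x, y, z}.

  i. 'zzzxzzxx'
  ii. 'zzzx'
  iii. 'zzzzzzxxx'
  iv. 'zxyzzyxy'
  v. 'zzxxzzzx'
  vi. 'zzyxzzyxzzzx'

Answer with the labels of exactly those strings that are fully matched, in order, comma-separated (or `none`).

i → match
ii → match
iii → no match
iv → no match — must start with 'zz'
v → match
vi → match

i, ii, v, vi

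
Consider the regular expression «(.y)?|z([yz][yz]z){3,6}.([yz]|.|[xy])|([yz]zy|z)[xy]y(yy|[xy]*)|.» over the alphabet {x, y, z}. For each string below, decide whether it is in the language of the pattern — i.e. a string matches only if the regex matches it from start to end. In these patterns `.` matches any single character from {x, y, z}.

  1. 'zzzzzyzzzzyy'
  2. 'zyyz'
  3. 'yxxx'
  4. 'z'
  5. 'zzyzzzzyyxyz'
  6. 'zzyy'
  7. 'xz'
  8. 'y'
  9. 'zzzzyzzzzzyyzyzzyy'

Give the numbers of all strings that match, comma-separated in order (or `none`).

1, 4, 8, 9

1 → match
2 → no match
3 → no match
4 → match
5 → no match
6 → no match
7 → no match
8 → match
9 → match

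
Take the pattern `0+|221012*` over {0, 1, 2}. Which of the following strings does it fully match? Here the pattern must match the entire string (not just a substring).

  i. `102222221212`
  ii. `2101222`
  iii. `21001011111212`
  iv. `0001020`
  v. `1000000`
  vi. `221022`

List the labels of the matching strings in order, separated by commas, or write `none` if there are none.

none

i → no match
ii → no match
iii → no match
iv → no match
v → no match
vi → no match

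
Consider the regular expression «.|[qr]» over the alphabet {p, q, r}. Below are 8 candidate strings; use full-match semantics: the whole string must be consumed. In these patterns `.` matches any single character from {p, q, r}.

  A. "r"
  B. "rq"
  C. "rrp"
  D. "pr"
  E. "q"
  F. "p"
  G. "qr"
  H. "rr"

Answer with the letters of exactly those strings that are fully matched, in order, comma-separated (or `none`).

A, E, F

A. "r" → match
B. "rq" → no match
C. "rrp" → no match
D. "pr" → no match
E. "q" → match
F. "p" → match
G. "qr" → no match
H. "rr" → no match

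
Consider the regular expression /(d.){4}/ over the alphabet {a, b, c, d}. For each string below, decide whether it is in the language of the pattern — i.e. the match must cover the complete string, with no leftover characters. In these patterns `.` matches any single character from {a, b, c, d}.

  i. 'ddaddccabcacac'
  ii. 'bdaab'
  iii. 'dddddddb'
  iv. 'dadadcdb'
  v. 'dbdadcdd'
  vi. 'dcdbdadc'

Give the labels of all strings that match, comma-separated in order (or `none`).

iii, iv, v, vi

i → no match
ii. 'bdaab' → no match — must start with 'd'
iii. 'dddddddb' → match
iv. 'dadadcdb' → match
v. 'dbdadcdd' → match
vi. 'dcdbdadc' → match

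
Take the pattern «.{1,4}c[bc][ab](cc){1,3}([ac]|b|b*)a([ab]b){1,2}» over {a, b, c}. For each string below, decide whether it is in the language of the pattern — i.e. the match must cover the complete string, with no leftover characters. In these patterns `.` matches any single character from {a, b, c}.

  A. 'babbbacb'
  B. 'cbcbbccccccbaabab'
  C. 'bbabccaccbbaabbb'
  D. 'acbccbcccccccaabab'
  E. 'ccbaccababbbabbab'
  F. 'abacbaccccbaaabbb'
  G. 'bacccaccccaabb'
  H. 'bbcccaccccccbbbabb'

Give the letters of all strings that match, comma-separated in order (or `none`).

B, C, D, G, H

A → no match
B → match
C → match
D → match
E → no match
F → no match
G → match
H → match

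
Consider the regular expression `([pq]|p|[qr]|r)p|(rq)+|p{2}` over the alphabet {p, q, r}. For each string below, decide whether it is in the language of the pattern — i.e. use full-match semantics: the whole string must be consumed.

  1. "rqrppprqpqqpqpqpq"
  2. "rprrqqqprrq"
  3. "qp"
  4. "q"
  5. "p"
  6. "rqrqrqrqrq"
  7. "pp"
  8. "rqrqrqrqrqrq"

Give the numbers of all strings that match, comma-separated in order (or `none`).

1 → no match
2 → no match
3 → match
4 → no match
5 → no match
6 → match
7 → match
8 → match

3, 6, 7, 8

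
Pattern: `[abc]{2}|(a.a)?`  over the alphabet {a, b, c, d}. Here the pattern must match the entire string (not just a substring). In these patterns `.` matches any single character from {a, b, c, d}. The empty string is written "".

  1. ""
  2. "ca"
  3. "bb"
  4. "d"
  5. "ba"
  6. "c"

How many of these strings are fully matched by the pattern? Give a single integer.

1 → match
2 → match
3 → match
4 → no match
5 → match
6 → no match
Total matched: 4

4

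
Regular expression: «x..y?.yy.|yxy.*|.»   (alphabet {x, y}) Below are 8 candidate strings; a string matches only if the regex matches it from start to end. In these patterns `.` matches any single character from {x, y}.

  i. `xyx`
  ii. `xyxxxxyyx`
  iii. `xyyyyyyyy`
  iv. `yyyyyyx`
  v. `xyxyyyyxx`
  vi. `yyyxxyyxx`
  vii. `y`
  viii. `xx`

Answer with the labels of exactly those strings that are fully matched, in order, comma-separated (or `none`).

vii

i → no match
ii → no match
iii → no match
iv → no match
v → no match
vi → no match
vii → match
viii → no match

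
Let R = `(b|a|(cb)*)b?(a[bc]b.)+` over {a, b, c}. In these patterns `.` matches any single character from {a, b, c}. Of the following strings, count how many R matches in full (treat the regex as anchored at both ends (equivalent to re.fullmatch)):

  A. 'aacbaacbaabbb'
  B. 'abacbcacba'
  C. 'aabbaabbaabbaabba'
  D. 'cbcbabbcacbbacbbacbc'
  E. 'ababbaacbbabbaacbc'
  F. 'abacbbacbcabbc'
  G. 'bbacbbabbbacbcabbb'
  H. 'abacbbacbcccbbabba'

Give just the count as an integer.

7

A → match
B. 'abacbcacba' → match
C → match
D → match
E → match
F → match
G → match
H → no match
Total matched: 7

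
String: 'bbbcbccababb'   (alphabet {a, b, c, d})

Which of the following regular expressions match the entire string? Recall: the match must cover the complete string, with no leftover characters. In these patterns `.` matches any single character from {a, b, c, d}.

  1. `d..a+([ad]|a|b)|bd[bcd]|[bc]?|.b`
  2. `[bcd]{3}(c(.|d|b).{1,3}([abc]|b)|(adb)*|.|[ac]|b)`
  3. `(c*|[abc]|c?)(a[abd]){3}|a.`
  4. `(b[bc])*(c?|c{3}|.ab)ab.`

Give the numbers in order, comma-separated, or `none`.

1 → no match
2 → no match
3 → no match
4 → match

4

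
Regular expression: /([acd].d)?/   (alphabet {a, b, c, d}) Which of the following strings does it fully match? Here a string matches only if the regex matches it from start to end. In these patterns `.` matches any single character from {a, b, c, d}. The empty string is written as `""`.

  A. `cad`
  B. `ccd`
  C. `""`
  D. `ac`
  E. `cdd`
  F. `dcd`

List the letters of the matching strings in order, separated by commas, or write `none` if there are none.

A, B, C, E, F

A → match
B → match
C → match
D → no match
E → match
F → match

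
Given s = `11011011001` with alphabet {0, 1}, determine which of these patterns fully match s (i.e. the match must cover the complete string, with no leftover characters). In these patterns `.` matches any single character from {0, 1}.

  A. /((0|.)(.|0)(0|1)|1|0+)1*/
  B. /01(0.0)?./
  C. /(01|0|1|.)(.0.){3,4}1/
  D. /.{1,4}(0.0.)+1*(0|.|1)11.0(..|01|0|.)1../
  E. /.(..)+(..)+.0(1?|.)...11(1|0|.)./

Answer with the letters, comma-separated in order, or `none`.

A → no match
B → no match — must start with `01`
C → match
D → no match
E → no match

C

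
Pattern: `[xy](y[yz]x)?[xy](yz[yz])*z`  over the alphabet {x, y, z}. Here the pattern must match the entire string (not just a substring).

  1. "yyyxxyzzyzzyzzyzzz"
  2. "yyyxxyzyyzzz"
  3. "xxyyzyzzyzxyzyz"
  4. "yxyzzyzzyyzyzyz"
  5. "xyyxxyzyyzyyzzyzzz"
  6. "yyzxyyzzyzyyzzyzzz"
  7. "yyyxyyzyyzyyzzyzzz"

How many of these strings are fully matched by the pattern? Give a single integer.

5

1 → match
2. "yyyxxyzyyzzz" → match
3 → no match
4 → no match
5 → match
6 → match
7 → match
Total matched: 5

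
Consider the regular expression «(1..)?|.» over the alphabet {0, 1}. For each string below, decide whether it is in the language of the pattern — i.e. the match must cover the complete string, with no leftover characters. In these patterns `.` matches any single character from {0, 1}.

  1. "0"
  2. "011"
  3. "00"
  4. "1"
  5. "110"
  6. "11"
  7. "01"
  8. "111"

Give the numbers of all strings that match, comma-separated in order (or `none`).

1, 4, 5, 8

1. "0" → match
2. "011" → no match
3. "00" → no match
4. "1" → match
5. "110" → match
6. "11" → no match
7. "01" → no match
8. "111" → match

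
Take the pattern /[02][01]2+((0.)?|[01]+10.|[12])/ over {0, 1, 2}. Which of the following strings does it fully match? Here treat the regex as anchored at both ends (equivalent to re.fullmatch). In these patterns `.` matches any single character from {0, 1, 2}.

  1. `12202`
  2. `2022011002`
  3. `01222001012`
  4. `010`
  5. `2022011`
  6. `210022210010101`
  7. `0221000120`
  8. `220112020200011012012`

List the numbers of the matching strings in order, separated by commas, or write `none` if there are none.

none

1. `12202` → no match
2. `2022011002` → no match
3. `01222001012` → no match
4. `010` → no match
5. `2022011` → no match
6 → no match
7. `0221000120` → no match
8 → no match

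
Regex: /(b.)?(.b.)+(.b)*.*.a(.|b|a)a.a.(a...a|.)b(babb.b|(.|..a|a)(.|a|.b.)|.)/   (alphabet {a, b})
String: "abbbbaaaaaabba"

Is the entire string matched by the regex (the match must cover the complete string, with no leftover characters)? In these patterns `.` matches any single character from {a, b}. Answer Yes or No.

Yes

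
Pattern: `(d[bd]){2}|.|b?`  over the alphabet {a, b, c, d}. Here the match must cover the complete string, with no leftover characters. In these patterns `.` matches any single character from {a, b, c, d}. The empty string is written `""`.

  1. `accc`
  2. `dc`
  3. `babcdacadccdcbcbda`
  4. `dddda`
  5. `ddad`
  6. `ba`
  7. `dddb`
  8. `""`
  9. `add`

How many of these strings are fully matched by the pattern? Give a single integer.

1. `accc` → no match
2. `dc` → no match
3 → no match
4. `dddda` → no match
5. `ddad` → no match
6. `ba` → no match
7. `dddb` → match
8. `""` → match
9. `add` → no match
Total matched: 2

2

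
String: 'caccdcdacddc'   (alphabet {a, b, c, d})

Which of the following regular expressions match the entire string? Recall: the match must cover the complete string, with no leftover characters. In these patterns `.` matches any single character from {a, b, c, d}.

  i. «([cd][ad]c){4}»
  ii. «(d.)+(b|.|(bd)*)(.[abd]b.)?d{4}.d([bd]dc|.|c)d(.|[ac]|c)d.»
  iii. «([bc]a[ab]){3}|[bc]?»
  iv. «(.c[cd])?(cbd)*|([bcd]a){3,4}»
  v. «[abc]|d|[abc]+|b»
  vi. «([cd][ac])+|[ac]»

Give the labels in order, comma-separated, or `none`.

i → match
ii → no match — must start with 'd'
iii → no match
iv → no match
v → no match
vi → no match

i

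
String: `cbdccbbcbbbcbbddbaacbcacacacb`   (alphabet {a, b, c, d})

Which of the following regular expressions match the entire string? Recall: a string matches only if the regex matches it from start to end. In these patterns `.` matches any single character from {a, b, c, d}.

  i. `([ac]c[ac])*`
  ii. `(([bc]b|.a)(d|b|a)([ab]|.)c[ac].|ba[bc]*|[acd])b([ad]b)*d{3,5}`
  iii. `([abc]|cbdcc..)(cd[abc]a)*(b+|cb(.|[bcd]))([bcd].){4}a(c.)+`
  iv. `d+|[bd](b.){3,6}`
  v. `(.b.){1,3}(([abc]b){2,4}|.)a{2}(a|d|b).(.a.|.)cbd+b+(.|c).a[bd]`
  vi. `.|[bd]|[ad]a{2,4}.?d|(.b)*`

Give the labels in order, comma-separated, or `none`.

iii

i → no match
ii → no match — must end with `d`
iii → match
iv → no match
v → no match
vi → no match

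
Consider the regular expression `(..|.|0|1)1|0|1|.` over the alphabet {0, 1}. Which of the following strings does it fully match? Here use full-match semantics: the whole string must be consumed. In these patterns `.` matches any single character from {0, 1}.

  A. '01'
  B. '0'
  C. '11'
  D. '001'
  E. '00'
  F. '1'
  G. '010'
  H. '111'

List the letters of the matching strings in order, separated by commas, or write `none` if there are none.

A, B, C, D, F, H

A. '01' → match
B. '0' → match
C. '11' → match
D. '001' → match
E. '00' → no match
F. '1' → match
G. '010' → no match
H. '111' → match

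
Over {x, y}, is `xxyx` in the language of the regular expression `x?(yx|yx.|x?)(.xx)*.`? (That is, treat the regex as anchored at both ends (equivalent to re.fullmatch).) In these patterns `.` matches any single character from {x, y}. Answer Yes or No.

No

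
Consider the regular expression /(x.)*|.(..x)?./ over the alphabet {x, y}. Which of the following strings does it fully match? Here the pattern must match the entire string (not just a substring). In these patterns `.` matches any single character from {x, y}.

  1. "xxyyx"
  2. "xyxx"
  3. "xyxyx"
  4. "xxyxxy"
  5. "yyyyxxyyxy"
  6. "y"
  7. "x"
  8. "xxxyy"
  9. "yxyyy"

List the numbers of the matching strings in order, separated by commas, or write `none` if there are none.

2

1. "xxyyx" → no match
2. "xyxx" → match
3. "xyxyx" → no match
4. "xxyxxy" → no match
5. "yyyyxxyyxy" → no match
6. "y" → no match
7. "x" → no match
8. "xxxyy" → no match
9. "yxyyy" → no match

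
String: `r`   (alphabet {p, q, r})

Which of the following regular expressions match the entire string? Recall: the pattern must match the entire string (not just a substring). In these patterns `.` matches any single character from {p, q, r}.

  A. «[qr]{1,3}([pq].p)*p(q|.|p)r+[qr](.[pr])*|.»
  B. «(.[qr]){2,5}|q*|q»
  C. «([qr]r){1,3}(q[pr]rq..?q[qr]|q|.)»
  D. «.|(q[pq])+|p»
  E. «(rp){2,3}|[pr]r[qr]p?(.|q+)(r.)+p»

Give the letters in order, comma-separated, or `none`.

A, D

A → match
B → no match
C → no match
D → match
E → no match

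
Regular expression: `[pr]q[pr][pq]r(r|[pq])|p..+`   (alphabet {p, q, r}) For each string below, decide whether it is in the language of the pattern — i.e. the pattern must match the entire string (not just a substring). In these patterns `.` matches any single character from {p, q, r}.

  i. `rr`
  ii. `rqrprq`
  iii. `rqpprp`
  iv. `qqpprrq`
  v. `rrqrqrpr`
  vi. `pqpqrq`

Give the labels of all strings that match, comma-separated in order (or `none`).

i → no match
ii → match
iii → match
iv → no match
v → no match
vi → match

ii, iii, vi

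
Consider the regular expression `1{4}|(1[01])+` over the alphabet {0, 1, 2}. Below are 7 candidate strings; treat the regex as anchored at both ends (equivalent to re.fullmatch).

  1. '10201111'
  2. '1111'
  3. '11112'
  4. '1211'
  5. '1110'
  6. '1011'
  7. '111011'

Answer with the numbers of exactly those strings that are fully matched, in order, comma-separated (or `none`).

2, 5, 6, 7

1. '10201111' → no match
2. '1111' → match
3. '11112' → no match
4. '1211' → no match
5. '1110' → match
6. '1011' → match
7. '111011' → match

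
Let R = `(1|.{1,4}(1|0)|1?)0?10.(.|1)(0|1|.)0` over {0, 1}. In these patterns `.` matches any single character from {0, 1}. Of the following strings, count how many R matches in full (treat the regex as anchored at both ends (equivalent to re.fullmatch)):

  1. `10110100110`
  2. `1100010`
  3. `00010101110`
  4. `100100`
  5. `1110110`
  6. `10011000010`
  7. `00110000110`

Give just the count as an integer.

4

1. `10110100110` → match
2. `1100010` → match
3. `00010101110` → match
4. `100100` → match
5. `1110110` → no match
6. `10011000010` → no match
7. `00110000110` → no match
Total matched: 4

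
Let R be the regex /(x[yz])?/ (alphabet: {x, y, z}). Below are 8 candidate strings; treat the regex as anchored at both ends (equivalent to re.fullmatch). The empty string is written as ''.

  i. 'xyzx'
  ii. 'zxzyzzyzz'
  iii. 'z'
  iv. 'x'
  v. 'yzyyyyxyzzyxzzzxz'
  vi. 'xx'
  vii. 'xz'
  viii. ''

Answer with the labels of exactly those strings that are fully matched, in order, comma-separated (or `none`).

i → no match
ii → no match
iii → no match
iv → no match
v → no match
vi → no match
vii → match
viii → match

vii, viii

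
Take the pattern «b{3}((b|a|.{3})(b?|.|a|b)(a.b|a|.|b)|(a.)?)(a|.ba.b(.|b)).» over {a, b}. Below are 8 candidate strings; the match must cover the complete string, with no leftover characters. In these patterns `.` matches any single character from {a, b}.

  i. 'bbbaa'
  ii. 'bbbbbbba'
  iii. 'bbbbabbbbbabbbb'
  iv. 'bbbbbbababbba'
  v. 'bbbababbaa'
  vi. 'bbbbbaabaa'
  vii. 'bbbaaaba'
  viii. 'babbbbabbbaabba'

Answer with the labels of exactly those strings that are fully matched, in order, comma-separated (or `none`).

i → match
ii → no match
iii → match
iv → match
v → match
vi → match
vii → no match
viii → no match

i, iii, iv, v, vi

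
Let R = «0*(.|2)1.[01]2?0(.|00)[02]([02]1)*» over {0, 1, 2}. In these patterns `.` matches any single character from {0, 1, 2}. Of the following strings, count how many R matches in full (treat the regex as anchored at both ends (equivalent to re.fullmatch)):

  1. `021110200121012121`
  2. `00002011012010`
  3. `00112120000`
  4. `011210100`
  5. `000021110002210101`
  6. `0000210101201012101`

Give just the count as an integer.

4

1 → match
2 → no match
3 → match
4 → no match
5 → match
6 → match
Total matched: 4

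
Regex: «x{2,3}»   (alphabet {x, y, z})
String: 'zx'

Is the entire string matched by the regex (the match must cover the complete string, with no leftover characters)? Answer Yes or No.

Every match must start with 'x', but 'zx' does not.

No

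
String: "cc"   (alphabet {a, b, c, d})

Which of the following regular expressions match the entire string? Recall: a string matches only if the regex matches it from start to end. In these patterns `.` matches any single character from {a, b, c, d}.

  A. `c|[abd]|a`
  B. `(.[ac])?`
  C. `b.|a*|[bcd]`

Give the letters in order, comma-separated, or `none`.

A → no match
B → match
C → no match

B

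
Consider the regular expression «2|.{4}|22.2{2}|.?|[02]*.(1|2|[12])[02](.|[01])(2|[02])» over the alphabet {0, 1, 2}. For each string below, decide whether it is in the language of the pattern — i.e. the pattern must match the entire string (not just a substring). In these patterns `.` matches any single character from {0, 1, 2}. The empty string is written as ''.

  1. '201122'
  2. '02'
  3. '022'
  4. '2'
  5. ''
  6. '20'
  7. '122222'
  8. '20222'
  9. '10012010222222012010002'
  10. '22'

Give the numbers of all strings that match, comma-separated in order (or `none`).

4, 5

1 → no match
2 → no match
3 → no match
4 → match
5 → match
6 → no match
7 → no match
8 → no match
9 → no match
10 → no match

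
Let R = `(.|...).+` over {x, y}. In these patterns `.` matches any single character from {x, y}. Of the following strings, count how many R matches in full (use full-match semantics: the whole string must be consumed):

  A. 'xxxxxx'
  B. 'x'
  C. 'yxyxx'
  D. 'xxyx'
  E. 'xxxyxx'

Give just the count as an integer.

A. 'xxxxxx' → match
B. 'x' → no match
C. 'yxyxx' → match
D. 'xxyx' → match
E. 'xxxyxx' → match
Total matched: 4

4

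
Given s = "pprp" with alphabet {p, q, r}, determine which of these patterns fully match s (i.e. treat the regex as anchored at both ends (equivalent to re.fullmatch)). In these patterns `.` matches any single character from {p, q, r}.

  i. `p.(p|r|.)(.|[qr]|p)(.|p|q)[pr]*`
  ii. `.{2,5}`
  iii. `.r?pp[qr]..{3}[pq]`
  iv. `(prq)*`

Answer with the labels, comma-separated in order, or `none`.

i → no match
ii → match
iii → no match
iv → no match

ii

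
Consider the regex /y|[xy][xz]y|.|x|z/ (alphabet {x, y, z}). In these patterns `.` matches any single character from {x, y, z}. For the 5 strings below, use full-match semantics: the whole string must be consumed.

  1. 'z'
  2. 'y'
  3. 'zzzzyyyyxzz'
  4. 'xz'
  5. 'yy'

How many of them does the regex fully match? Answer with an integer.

1 → match
2 → match
3 → no match
4 → no match
5 → no match
Total matched: 2

2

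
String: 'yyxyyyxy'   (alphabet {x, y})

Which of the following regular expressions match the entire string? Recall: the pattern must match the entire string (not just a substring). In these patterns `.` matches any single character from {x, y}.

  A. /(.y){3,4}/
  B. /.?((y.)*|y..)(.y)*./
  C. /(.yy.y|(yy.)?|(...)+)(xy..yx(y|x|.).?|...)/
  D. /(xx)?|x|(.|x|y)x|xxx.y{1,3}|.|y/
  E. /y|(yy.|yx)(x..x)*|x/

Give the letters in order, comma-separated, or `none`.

A, B

A → match
B → match
C → no match
D → no match
E → no match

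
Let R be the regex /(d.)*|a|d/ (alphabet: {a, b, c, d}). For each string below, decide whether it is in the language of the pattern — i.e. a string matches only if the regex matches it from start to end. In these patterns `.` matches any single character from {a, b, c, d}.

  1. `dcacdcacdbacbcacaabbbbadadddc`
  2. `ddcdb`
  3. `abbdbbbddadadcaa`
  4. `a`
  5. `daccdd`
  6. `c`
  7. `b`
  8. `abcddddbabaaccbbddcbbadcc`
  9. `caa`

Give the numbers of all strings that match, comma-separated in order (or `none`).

1 → no match
2. `ddcdb` → no match
3 → no match
4. `a` → match
5. `daccdd` → no match
6. `c` → no match
7. `b` → no match
8 → no match
9. `caa` → no match

4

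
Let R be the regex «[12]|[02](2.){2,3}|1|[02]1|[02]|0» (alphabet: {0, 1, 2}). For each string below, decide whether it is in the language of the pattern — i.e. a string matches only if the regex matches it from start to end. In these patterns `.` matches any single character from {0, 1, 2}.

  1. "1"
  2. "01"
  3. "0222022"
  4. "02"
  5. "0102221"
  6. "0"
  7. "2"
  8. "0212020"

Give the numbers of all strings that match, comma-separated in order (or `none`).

1. "1" → match
2. "01" → match
3. "0222022" → match
4. "02" → no match
5. "0102221" → no match
6. "0" → match
7. "2" → match
8. "0212020" → match

1, 2, 3, 6, 7, 8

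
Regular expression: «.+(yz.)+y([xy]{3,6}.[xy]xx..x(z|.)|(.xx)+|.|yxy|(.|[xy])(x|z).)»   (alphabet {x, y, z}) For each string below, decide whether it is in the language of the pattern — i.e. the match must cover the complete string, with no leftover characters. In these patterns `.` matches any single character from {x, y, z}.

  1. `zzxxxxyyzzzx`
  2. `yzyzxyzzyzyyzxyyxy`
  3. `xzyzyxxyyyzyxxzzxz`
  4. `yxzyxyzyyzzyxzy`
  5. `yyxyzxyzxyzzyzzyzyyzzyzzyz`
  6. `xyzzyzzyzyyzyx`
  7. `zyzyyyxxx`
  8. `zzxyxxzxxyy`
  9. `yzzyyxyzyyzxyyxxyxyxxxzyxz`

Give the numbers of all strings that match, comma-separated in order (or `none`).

1. `zzxxxxyyzzzx` → no match
2 → match
3 → no match
4 → match
5 → match
6 → no match
7. `zyzyyyxxx` → no match
8. `zzxyxxzxxyy` → no match
9 → match

2, 4, 5, 9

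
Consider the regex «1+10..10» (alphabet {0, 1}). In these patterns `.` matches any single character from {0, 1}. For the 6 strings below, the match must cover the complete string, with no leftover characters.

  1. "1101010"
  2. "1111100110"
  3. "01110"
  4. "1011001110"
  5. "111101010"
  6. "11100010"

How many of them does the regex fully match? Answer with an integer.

1 → match
2 → match
3 → no match — must start with "1"
4 → no match
5 → match
6 → match
Total matched: 4

4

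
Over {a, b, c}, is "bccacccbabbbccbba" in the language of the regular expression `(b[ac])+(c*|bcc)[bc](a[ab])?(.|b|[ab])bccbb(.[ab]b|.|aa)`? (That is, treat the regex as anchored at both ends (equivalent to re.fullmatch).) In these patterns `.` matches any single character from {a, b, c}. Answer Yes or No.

No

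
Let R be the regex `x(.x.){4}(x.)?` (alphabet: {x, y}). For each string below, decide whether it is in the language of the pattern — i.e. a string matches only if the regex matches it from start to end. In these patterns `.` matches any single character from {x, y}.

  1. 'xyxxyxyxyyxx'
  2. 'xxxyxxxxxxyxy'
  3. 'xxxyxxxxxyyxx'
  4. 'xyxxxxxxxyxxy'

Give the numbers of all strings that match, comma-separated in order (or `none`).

1 → no match
2 → match
3 → match
4 → match

2, 3, 4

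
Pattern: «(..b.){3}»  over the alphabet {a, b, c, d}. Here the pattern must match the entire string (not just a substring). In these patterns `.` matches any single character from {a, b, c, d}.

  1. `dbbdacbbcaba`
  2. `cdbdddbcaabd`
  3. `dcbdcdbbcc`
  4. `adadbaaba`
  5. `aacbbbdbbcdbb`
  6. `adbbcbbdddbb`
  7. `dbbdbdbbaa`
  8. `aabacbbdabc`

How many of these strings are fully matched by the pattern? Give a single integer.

1 → match
2 → match
3 → no match
4 → no match
5 → no match
6 → match
7 → no match
8 → no match
Total matched: 3

3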